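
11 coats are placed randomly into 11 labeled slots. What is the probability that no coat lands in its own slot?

Derangements satisfy D(n) = (n-1)(D(n-1) + D(n-2)), starting from D(0)=1, D(1)=0.
Building up: D(2)=1, D(3)=2, D(4)=9, D(5)=44, D(6)=265, D(7)=1854, D(8)=14833, D(9)=133496, D(10)=1334961, D(11)=14684570.
Total arrangements: 11! = 39916800.
Probability = D(11)/11! = 1468457/3991680.

Final answer: D(11)/11! = 14684570/39916800 = 0.367879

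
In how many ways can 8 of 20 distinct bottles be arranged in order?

P(20,8) = 20!/(20-8)! = 20!/12!.

Final answer: P(20,8) = 5079110400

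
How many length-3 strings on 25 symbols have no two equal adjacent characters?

Let g(n) count such strings. g(1) = 25, and each valid string of length n-1 extends in 24 ways (any symbol but the last), so g(n) = 24 g(n-1).
Total: g(3) = 25 x 24^2.

Final answer: 25 x 24^{2} = 14400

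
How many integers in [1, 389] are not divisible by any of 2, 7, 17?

|div by 2|=194, |div by 7|=55, |div by 17|=22.
|div by 2&7|=27, |div by 2&17|=11, |div by 7&17|=3, |div by all|=1.
By inclusion-exclusion, divisible by at least one: 194+55+22-27-11-3+1 = 231.
Not divisible by any: 389 - 231.

Final answer: 158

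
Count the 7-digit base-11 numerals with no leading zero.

In base 11, the leading digit has 10 choices (1..10); each of the remaining 6 digits has 11 choices.
Total: 10 x 11^6.

Final answer: 17715610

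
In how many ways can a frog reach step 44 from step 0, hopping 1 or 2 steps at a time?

Let f(n) be the number of climbs. Removing the last move (1 or 2 steps) gives f(n) = f(n-1) + f(n-2); base cases f(1)=1, f(2)=2.
Computing successive values: f(1)=1, f(2)=2, f(3)=3, f(4)=5, f(5)=8, f(6)=13, f(7)=21, f(8)=34, f(9)=55, f(10)=89, f(11)=144, f(12)=233, f(13)=377, f(14)=610, f(15)=987, f(16)=1597, f(17)=2584, f(18)=4181, f(19)=6765, f(20)=10946, f(21)=17711, f(22)=28657, f(23)=46368, f(24)=75025, f(25)=121393, f(26)=196418, f(27)=317811, f(28)=514229, f(29)=832040, f(30)=1346269, f(31)=2178309, f(32)=3524578, f(33)=5702887, f(34)=9227465, f(35)=14930352, f(36)=24157817, f(37)=39088169, f(38)=63245986, f(39)=102334155, f(40)=165580141, f(41)=267914296, f(42)=433494437, f(43)=701408733, f(44)=1134903170.

Final answer: 1134903170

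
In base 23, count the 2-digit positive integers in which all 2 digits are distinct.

The leading digit has 22 choices (anything but zero); the next has 22 (anything but the first), then 21, and so on, one fewer each time.
Total: 22 x 22.

Final answer: 484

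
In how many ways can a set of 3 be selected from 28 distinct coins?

C(28,3) = 28!/(3! x 25!).

Final answer: \binom{28}{3} = 3276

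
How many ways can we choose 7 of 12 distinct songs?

C(12,7) = 12!/(7! x (12-7)!).

Final answer: C(12,7) = 792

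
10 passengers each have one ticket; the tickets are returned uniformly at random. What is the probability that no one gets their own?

Use the recurrence D(n) = (n-1)(D(n-1) + D(n-2)) with D(0)=1, D(1)=0.
Building up: D(2)=1, D(3)=2, D(4)=9, D(5)=44, D(6)=265, D(7)=1854, D(8)=14833, D(9)=133496, D(10)=1334961.
Total arrangements: 10! = 3628800.
Probability = D(10)/10! = 16481/44800.

Final answer: D(10)/10! = 1334961/3628800 = 0.367879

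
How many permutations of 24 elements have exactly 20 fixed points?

Choose which 20 elements are fixed: C(24,20) = 10626.
Derange the remaining 4 using D(j) = (j-1)(D(j-1) + D(j-2)), D(0)=1, D(1)=0: D(2)=1, D(3)=2, D(4)=9.
Total: 10626 x 9.

Final answer: C(24,20) D(4) = 95634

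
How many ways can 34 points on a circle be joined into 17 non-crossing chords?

This is counted by the nth Catalan number C_n. Here n = 34/2 = 17.
C_n = C(2n,n)/(n+1), so C_{17} = C(34,17)/18 = 2333606220/18.

Final answer: C_{17} = 129644790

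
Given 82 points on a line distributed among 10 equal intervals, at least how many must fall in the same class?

By pigeonhole with 82 objects and 10 categories: ceiling(82/10).

Final answer: 9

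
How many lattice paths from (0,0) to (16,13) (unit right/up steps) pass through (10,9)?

Paths (0,0)->(10,9): C(19,9) = 92378.
Paths (10,9)->(16,13): C(10,4) = 210.
By multiplication principle: 92378 x 210.

Final answer: 19399380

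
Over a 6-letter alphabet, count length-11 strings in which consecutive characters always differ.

First character: 6 choices. Each subsequent: 5 choices (must differ from the previous one).
Total: 6 x 5^10.

Final answer: 6 x 5^{10} = 58593750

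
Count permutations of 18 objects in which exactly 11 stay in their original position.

Choose which 11 elements are fixed: C(18,11) = 31824.
Derange the remaining 7 using D(j) = (j-1)(D(j-1) + D(j-2)), D(0)=1, D(1)=0: D(2)=1, D(3)=2, D(4)=9, D(5)=44, D(6)=265, D(7)=1854.
Total: 31824 x 1854.

Final answer: C(18,11) D(7) = 59001696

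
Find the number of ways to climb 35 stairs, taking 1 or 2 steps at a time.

Condition on the final move: it is a 1-step (f(n-1) ways to get there) or a 2-step (f(n-2) ways), so f(n) = f(n-1) + f(n-2), with f(1)=1, f(2)=2.
Iterating the recurrence: f(1)=1, f(2)=2, f(3)=3, f(4)=5, f(5)=8, f(6)=13, f(7)=21, f(8)=34, f(9)=55, f(10)=89, f(11)=144, f(12)=233, f(13)=377, f(14)=610, f(15)=987, f(16)=1597, f(17)=2584, f(18)=4181, f(19)=6765, f(20)=10946, f(21)=17711, f(22)=28657, f(23)=46368, f(24)=75025, f(25)=121393, f(26)=196418, f(27)=317811, f(28)=514229, f(29)=832040, f(30)=1346269, f(31)=2178309, f(32)=3524578, f(33)=5702887, f(34)=9227465, f(35)=14930352.

Final answer: 14930352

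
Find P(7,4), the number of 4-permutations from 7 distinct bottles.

P(7,4) = 7!/(7-4)! = 7!/3!.

Final answer: P(7,4) = 840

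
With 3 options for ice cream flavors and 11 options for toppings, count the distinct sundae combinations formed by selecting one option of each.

By the multiplication principle: 3 x 11.

Final answer: 33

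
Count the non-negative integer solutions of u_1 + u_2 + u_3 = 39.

Stars and bars with 39 stars and 2 bars:
C(39+3-1, 3-1) = C(41,2).

Final answer: C(41,2) = 820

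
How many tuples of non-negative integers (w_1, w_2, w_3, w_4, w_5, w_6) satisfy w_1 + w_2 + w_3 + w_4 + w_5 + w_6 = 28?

Stars and bars with 28 stars and 5 bars:
C(28+6-1, 6-1) = C(33,5).

Final answer: C(33,5) = 237336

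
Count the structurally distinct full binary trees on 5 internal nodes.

The structures are counted by the Catalan number C_n. Here n = 5.
C_n = C(2n,n)/(n+1), so C_{5} = C(10,5)/6 = 252/6.

Final answer: C_{5} = 42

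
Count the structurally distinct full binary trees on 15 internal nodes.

This is a standard Catalan-number count: the answer is C_n. Here n = 15.
C_n = (2n)!/(n!(n+1)!), so C_{15} = 30!/(15! x 16!) = C(30,15)/16 = 155117520/16.

Final answer: C_{15} = 9694845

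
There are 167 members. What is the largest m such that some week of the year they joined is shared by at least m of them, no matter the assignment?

There are 52 possible values for week of the year they joined. With 167 members and 52 categories, by pigeonhole: ceiling(167/52).

Final answer: 4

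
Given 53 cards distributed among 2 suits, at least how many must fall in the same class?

By pigeonhole with 53 objects and 2 categories: ceiling(53/2).

Final answer: 27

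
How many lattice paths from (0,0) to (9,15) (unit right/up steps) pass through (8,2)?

Paths (0,0)->(8,2): C(10,2) = 45.
Paths (8,2)->(9,15): C(14,13) = 14.
By multiplication principle: 45 x 14.

Final answer: 630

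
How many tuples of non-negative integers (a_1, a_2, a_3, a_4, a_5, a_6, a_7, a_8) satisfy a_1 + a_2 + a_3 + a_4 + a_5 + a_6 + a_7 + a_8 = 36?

Stars and bars with 36 stars and 7 bars:
C(36+8-1, 8-1) = C(43,7).

Final answer: C(43,7) = 32224114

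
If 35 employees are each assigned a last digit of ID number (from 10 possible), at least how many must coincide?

There are 10 possible values for last digit of ID number. With 35 employees and 10 categories, by pigeonhole: ceiling(35/10).

Final answer: 4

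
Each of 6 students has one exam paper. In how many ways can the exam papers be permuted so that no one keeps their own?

Use the recurrence D(n) = (n-1)(D(n-1) + D(n-2)) with D(0)=1, D(1)=0.
D(2) = 1 x (0 + 1) = 1
D(3) = 2 x (1 + 0) = 2
D(4) = 3 x (2 + 1) = 9
D(5) = 4 x (9 + 2) = 44
D(6) = 5 x (D(5) + D(4)) = 5 x (44 + 9)

Final answer: D(6) = 265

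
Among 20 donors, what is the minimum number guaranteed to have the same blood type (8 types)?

There are 8 possible values for blood type (8 types). With 20 donors and 8 categories, by pigeonhole: ceiling(20/8).

Final answer: 3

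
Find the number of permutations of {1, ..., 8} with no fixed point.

Use the recurrence D(n) = (n-1)(D(n-1) + D(n-2)) with D(0)=1, D(1)=0.
Building up: D(2)=1, D(3)=2, D(4)=9, D(5)=44, D(6)=265, D(7)=1854.
D(8) = 7 x (D(7) + D(6)) = 7 x (1854 + 265).

Final answer: D(8) = 14833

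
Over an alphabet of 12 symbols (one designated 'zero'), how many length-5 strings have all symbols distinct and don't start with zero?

The leading digit has 11 choices (anything but zero); the next has 11 (anything but the first), then 10, and so on, one fewer each time.
Total: 11 x 11 x 10 x 9 x 8.

Final answer: 87120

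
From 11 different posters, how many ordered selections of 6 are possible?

P(11,6) = 11!/(11-6)! = 11!/5!.

Final answer: P(11,6) = 332640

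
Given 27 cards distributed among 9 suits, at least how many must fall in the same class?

By pigeonhole with 27 objects and 9 categories: ceiling(27/9).

Final answer: 3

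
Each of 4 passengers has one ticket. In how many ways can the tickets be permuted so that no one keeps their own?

Use the recurrence D(n) = (n-1)(D(n-1) + D(n-2)) with D(0)=1, D(1)=0.
D(2) = 1 x (0 + 1) = 1
D(3) = 2 x (1 + 0) = 2
D(4) = 3 x (D(3) + D(2)) = 3 x (2 + 1)

Final answer: D(4) = 9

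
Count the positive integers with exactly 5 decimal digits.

First digit: 9 choices (1-9). Each of the remaining 4 digits: 10 choices.
Total: 9 x 10^4.

Final answer: 90000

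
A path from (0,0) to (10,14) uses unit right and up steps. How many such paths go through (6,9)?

Paths (0,0)->(6,9): C(15,9) = 5005.
Paths (6,9)->(10,14): C(9,5) = 126.
By multiplication principle: 5005 x 126.

Final answer: 630630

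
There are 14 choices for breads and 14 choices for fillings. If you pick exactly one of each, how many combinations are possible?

By the multiplication principle: 14 x 14.

Final answer: 196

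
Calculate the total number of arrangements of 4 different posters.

The number of ways to arrange 4 distinct objects is 4!.

Final answer: 4! = 24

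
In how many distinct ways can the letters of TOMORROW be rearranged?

Letters (M:1, O:3, R:2, T:1, W:1). Total letters: 8.
Permutations = 8!/(3! x 2!).

Final answer: 3360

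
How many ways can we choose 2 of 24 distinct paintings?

C(24,2) = 24!/(2! x (24-2)!).

Final answer: C(24,2) = 276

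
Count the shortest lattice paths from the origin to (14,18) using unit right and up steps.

Each path has 14 right steps and 18 up steps in some order (32 steps total).
Choose which 18 of the 32 steps are up: C(32,18).

Final answer: C(32,18) = 471435600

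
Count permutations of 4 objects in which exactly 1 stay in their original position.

Choose which 1 elements are fixed: C(4,1) = 4.
Derange the remaining 3 using D(j) = (j-1)(D(j-1) + D(j-2)), D(0)=1, D(1)=0: D(2)=1, D(3)=2.
Total: 4 x 2.

Final answer: C(4,1) D(3) = 8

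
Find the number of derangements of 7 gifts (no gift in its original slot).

Use the recurrence D(n) = (n-1)(D(n-1) + D(n-2)) with D(0)=1, D(1)=0.
D(2) = 1 x (0 + 1) = 1
D(3) = 2 x (1 + 0) = 2
D(4) = 3 x (2 + 1) = 9
D(5) = 4 x (9 + 2) = 44
D(6) = 5 x (44 + 9) = 265
D(7) = 6 x (D(6) + D(5)) = 6 x (265 + 44)

Final answer: D(7) = 1854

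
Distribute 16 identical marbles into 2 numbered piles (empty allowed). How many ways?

Stars and bars: C(n+k-1, k-1) = C(17,1).

Final answer: C(17,1) = 17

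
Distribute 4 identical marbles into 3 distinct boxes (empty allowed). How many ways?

Stars and bars: C(n+k-1, k-1) = C(6,2).

Final answer: C(6,2) = 15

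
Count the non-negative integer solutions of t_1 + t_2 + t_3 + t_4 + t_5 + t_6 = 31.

Stars and bars with 31 stars and 5 bars:
C(31+6-1, 6-1) = C(36,5).

Final answer: C(36,5) = 376992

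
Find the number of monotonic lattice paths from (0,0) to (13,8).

Each path has 13 right steps and 8 up steps in some order (21 steps total).
Choose which 8 of the 21 steps are up: C(21,8).

Final answer: C(21,8) = 203490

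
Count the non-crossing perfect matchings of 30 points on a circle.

This is a standard Catalan-number count: the answer is C_n. Here n = 30/2 = 15.
C_n = C(2n,n) - C(2n,n+1), so C_{15} = C(30,15) - C(30,16) = 155117520 - 145422675.

Final answer: C_{15} = 9694845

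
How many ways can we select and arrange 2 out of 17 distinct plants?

P(17,2) = 17!/(17-2)! = 17!/15!.

Final answer: P(17,2) = 272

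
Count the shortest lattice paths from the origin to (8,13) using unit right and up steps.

Each path has 8 right steps and 13 up steps in some order (21 steps total).
Choose which 13 of the 21 steps are up: C(21,13).

Final answer: C(21,13) = 203490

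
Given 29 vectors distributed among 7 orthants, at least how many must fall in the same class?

By pigeonhole with 29 objects and 7 categories: ceiling(29/7).

Final answer: 5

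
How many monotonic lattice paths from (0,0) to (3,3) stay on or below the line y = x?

Total monotonic paths to (3,3): C(6,3) = 20.
Reflecting each bad path at its first crossing gives a bijection with paths to (2,4): C(6,4) = 15.
Valid Dyck paths: 20 - 15.
(Equivalently, C_{3} = C(6,3)/4 = 20/4.)

Final answer: C_{3} = 5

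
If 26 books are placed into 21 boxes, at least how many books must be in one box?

By the pigeonhole principle: ceiling(26/21).

Final answer: 2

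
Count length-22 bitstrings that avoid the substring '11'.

A valid string ends in 0 (append to any length-(n-1) valid string) or in 01 (append to any length-(n-2) valid string), so a(n) = a(n-1) + a(n-2) with a(1)=2, a(2)=3.
Iterating the recurrence: a(1)=2, a(2)=3, a(3)=5, a(4)=8, a(5)=13, a(6)=21, a(7)=34, a(8)=55, a(9)=89, a(10)=144, a(11)=233, a(12)=377, a(13)=610, a(14)=987, a(15)=1597, a(16)=2584, a(17)=4181, a(18)=6765, a(19)=10946, a(20)=17711, a(21)=28657, a(22)=46368.

Final answer: 46368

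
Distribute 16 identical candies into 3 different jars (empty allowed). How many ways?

Stars and bars: C(n+k-1, k-1) = C(18,2).

Final answer: C(18,2) = 153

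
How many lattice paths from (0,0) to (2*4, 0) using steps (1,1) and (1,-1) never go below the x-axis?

Total monotonic paths to (4,4): C(8,4) = 70.
Paths that cross above y=x (reflection bijection): C(8,5) = 56.
Valid Dyck paths: 70 - 56.
(These counts are the Catalan numbers.)

Final answer: C_{4} = 14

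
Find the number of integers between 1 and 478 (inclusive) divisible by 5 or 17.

Multiples of 5: 95. Multiples of 17: 28. Of both (lcm=85): 5.
By inclusion-exclusion: 95 + 28 - 5.

Final answer: 118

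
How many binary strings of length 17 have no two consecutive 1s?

Let a(n) count valid strings. If the last bit is 0 the prefix is any valid string of length n-1; if it is 1 the string must end in 01 with a valid prefix of length n-2. So a(n) = a(n-1) + a(n-2), a(1)=2, a(2)=3.
Iterating the recurrence: a(1)=2, a(2)=3, a(3)=5, a(4)=8, a(5)=13, a(6)=21, a(7)=34, a(8)=55, a(9)=89, a(10)=144, a(11)=233, a(12)=377, a(13)=610, a(14)=987, a(15)=1597, a(16)=2584, a(17)=4181.

Final answer: 4181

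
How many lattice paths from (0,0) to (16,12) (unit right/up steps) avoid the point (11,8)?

Total paths to (16,12): C(28,12) = 30421755.
Paths through (11,8): C(19,8) x C(9,4) = 9523332.
Avoiding (11,8): 30421755 - 9523332.

Final answer: 20898423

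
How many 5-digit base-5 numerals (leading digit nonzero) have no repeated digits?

First digit: 4 (nonzero). Second: 4 (not first). Third: 3, etc.
Total: 4 x 4 x 3 x 2 x 1.

Final answer: 96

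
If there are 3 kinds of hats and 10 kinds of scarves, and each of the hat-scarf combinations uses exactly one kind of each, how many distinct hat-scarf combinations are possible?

By the multiplication principle: 3 x 10.

Final answer: 30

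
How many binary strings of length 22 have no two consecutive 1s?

Classify by the final bit: ...0 gives a(n-1) strings, ...01 gives a(n-2) strings. Thus a(n) = a(n-1) + a(n-2) with a(1)=2, a(2)=3.
Building up term by term: a(1)=2, a(2)=3, a(3)=5, a(4)=8, a(5)=13, a(6)=21, a(7)=34, a(8)=55, a(9)=89, a(10)=144, a(11)=233, a(12)=377, a(13)=610, a(14)=987, a(15)=1597, a(16)=2584, a(17)=4181, a(18)=6765, a(19)=10946, a(20)=17711, a(21)=28657, a(22)=46368.

Final answer: 46368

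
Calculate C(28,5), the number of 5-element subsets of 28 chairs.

C(28,5) = 28!/(5! x 23!).

Final answer: \binom{28}{5} = 98280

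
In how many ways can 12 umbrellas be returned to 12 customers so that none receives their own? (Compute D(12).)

D(n) = (n-1)(D(n-1) + D(n-2)), D(0)=1, D(1)=0.
D(2) = 1 x (0 + 1) = 1
D(3) = 2 x (1 + 0) = 2
D(4) = 3 x (2 + 1) = 9
D(5) = 4 x (9 + 2) = 44
D(6) = 5 x (44 + 9) = 265
D(7) = 6 x (265 + 44) = 1854
D(8) = 7 x (1854 + 265) = 14833
D(9) = 8 x (14833 + 1854) = 133496
D(10) = 9 x (133496 + 14833) = 1334961
D(11) = 10 x (1334961 + 133496) = 14684570
D(12) = 11 x (D(11) + D(10)) = 11 x (14684570 + 1334961)

Final answer: D(12) = 176214841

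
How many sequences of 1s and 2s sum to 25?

Let f(n) be the number of climbs. Removing the last move (1 or 2 steps) gives f(n) = f(n-1) + f(n-2); base cases f(1)=1, f(2)=2.
Iterating the recurrence: f(1)=1, f(2)=2, f(3)=3, f(4)=5, f(5)=8, f(6)=13, f(7)=21, f(8)=34, f(9)=55, f(10)=89, f(11)=144, f(12)=233, f(13)=377, f(14)=610, f(15)=987, f(16)=1597, f(17)=2584, f(18)=4181, f(19)=6765, f(20)=10946, f(21)=17711, f(22)=28657, f(23)=46368, f(24)=75025, f(25)=121393.

Final answer: 121393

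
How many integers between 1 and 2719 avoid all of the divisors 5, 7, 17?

|div by 5|=543, |div by 7|=388, |div by 17|=159.
|div by 5&7|=77, |div by 5&17|=31, |div by 7&17|=22, |div by all|=4.
By inclusion-exclusion, divisible by at least one: 543+388+159-77-31-22+4 = 964.
Not divisible by any: 2719 - 964.

Final answer: 1755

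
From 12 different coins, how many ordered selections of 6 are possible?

P(12,6) = 12!/(12-6)! = 12!/6!.

Final answer: P(12,6) = 665280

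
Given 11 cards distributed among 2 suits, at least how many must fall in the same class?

By pigeonhole with 11 objects and 2 categories: ceiling(11/2).

Final answer: 6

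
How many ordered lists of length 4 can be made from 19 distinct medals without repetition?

P(19,4) = 19!/(19-4)! = 19!/15!.

Final answer: P(19,4) = 93024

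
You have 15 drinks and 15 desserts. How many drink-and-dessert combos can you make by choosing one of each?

By the multiplication principle: 15 x 15.

Final answer: 225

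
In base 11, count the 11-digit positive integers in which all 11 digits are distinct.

The leading digit has 10 choices (anything but zero); the next has 10 (anything but the first), then 9, and so on, one fewer each time.
Total: 10 x 10 x 9 x 8 x 7 x 6 x 5 x 4 x 3 x 2 x 1.

Final answer: 36288000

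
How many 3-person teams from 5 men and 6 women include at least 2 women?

Sum over valid woman counts:
C(6,2)C(5,1) = 75
C(6,3)C(5,0) = 20
Total: 75 + 20.

Final answer: 95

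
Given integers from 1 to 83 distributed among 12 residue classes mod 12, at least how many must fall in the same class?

By pigeonhole with 83 objects and 12 categories: ceiling(83/12).

Final answer: 7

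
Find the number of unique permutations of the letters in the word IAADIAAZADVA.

Letters (A:6, D:2, I:2, V:1, Z:1). Total letters: 12.
Permutations = 12!/(6! x 2! x 2!).

Final answer: 166320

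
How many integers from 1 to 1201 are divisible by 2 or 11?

Multiples of 2: 600. Multiples of 11: 109. Of both (lcm=22): 54.
By inclusion-exclusion: 600 + 109 - 54.

Final answer: 655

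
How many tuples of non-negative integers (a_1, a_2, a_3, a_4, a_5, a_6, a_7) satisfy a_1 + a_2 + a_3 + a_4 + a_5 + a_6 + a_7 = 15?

Stars and bars with 15 stars and 6 bars:
C(15+7-1, 7-1) = C(21,6).

Final answer: C(21,6) = 54264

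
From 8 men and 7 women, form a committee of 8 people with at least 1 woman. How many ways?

Sum over valid woman counts:
C(7,1)C(8,7) = 56
C(7,2)C(8,6) = 588
C(7,3)C(8,5) = 1960
C(7,4)C(8,4) = 2450
C(7,5)C(8,3) = 1176
C(7,6)C(8,2) = 196
C(7,7)C(8,1) = 8
Total: 56 + 588 + 1960 + 2450 + 1176 + 196 + 8.

Final answer: 6434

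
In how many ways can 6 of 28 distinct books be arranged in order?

P(28,6) = 28!/(28-6)! = 28!/22!.

Final answer: P(28,6) = 271252800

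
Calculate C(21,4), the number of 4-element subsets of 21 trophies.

C(21,4) = 21!/(4! x 17!).

Final answer: \binom{21}{4} = 5985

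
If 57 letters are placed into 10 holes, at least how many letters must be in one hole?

By the pigeonhole principle: ceiling(57/10).

Final answer: 6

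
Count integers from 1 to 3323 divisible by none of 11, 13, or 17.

|div by 11|=302, |div by 13|=255, |div by 17|=195.
|div by 11&13|=23, |div by 11&17|=17, |div by 13&17|=15, |div by all|=1.
By inclusion-exclusion, divisible by at least one: 302+255+195-23-17-15+1 = 698.
Not divisible by any: 3323 - 698.

Final answer: 2625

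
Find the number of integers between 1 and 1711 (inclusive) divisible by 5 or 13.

Multiples of 5: 342. Multiples of 13: 131. Of both (lcm=65): 26.
By inclusion-exclusion: 342 + 131 - 26.

Final answer: 447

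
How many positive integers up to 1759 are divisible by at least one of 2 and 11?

Multiples of 2: 879. Multiples of 11: 159. Of both (lcm=22): 79.
By inclusion-exclusion: 879 + 159 - 79.

Final answer: 959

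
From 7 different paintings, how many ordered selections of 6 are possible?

P(7,6) = 7!/(7-6)! = 7!/1!.

Final answer: P(7,6) = 5040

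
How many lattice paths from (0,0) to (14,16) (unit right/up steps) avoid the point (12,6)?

Total paths to (14,16): C(30,16) = 145422675.
Paths through (12,6): C(18,6) x C(12,10) = 1225224.
Avoiding (12,6): 145422675 - 1225224.

Final answer: 144197451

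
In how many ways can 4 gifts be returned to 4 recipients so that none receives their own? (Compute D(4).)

Derangements satisfy D(n) = (n-1)(D(n-1) + D(n-2)), starting from D(0)=1, D(1)=0.
D(2) = 1 x (0 + 1) = 1
D(3) = 2 x (1 + 0) = 2
D(4) = 3 x (D(3) + D(2)) = 3 x (2 + 1)

Final answer: D(4) = 9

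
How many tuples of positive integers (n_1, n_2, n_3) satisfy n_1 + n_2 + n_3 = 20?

Substitute n'_i = n_i - 1 (so n'_i >= 0). Then sum n'_i = 20 - 3 = 17.
Stars and bars: C(17+3-1, 3-1) = C(19,2).

Final answer: C(19,2) = 171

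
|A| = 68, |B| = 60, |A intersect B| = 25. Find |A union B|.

|A union B| = |A| + |B| - |A intersect B| = 68 + 60 - 25.

Final answer: 103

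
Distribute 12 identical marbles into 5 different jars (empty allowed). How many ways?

Stars and bars: C(n+k-1, k-1) = C(16,4).

Final answer: C(16,4) = 1820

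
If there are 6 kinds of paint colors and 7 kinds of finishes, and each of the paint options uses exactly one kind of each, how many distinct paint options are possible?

By the multiplication principle: 6 x 7.

Final answer: 42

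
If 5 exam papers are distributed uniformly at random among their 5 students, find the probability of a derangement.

D(n) = (n-1)(D(n-1) + D(n-2)), D(0)=1, D(1)=0.
Building up: D(2)=1, D(3)=2, D(4)=9, D(5)=44.
Total arrangements: 5! = 120.
Probability = D(5)/5! = 11/30.

Final answer: D(5)/5! = 44/120 = 0.366667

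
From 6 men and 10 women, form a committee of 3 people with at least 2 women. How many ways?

Sum over valid woman counts:
C(10,2)C(6,1) = 270
C(10,3)C(6,0) = 120
Total: 270 + 120.

Final answer: 390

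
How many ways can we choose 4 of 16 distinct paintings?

C(16,4) = 16!/(4! x (16-4)!).

Final answer: C(16,4) = 1820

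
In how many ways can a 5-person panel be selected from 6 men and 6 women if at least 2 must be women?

Sum over valid woman counts:
C(6,2)C(6,3) = 300
C(6,3)C(6,2) = 300
C(6,4)C(6,1) = 90
C(6,5)C(6,0) = 6
Total: 300 + 300 + 90 + 6.

Final answer: 696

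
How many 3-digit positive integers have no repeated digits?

First digit: 9 (not 0). Second: 9 (not first). Third: 8, etc.
Total: 9 x 9 x 8.

Final answer: 648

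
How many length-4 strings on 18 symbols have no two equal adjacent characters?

First character: 18 choices. Each subsequent: 17 choices (must differ from the previous one).
Total: 18 x 17^3.

Final answer: 18 x 17^{3} = 88434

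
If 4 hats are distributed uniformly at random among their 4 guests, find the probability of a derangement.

Derangements satisfy D(n) = (n-1)(D(n-1) + D(n-2)), starting from D(0)=1, D(1)=0.
Building up: D(2)=1, D(3)=2, D(4)=9.
Total arrangements: 4! = 24.
Probability = D(4)/4! = 3/8.

Final answer: D(4)/4! = 9/24 = 0.375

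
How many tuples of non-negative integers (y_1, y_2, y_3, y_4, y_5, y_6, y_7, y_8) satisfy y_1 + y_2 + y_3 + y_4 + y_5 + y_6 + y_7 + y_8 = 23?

Stars and bars with 23 stars and 7 bars:
C(23+8-1, 8-1) = C(30,7).

Final answer: C(30,7) = 2035800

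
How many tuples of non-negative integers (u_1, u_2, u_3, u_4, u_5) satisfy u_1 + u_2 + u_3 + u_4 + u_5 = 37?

Stars and bars with 37 stars and 4 bars:
C(37+5-1, 5-1) = C(41,4).

Final answer: C(41,4) = 101270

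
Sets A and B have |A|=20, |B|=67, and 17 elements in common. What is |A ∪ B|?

|A union B| = |A| + |B| - |A intersect B| = 20 + 67 - 17.

Final answer: 70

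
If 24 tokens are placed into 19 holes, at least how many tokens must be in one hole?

By the pigeonhole principle: ceiling(24/19).

Final answer: 2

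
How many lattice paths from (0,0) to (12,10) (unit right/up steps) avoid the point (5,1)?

Total paths to (12,10): C(22,10) = 646646.
Paths through (5,1): C(6,1) x C(16,9) = 68640.
Avoiding (5,1): 646646 - 68640.

Final answer: 578006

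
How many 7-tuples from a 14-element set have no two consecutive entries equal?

Let g(n) count such strings. g(1) = 14, and each valid string of length n-1 extends in 13 ways (any symbol but the last), so g(n) = 13 g(n-1).
Total: g(7) = 14 x 13^6.

Final answer: 14 x 13^{6} = 67575326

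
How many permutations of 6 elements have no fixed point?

Use the recurrence D(n) = (n-1)(D(n-1) + D(n-2)) with D(0)=1, D(1)=0.
D(2) = 1 x (0 + 1) = 1
D(3) = 2 x (1 + 0) = 2
D(4) = 3 x (2 + 1) = 9
D(5) = 4 x (9 + 2) = 44
D(6) = 5 x (D(5) + D(4)) = 5 x (44 + 9)

Final answer: D(6) = 265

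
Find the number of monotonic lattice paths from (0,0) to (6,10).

Each path has 6 right steps and 10 up steps in some order (16 steps total).
Choose which 10 of the 16 steps are up: C(16,10).

Final answer: C(16,10) = 8008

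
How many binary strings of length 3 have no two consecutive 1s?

Classify by the final bit: ...0 gives a(n-1) strings, ...01 gives a(n-2) strings. Thus a(n) = a(n-1) + a(n-2) with a(1)=2, a(2)=3.
Computing successive values: a(1)=2, a(2)=3, a(3)=5.

Final answer: 5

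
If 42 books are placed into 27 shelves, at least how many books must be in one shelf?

By the pigeonhole principle: ceiling(42/27).

Final answer: 2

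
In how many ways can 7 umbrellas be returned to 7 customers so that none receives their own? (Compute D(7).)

Derangements satisfy D(n) = (n-1)(D(n-1) + D(n-2)), starting from D(0)=1, D(1)=0.
D(2) = 1 x (0 + 1) = 1
D(3) = 2 x (1 + 0) = 2
D(4) = 3 x (2 + 1) = 9
D(5) = 4 x (9 + 2) = 44
D(6) = 5 x (44 + 9) = 265
D(7) = 6 x (D(6) + D(5)) = 6 x (265 + 44)

Final answer: D(7) = 1854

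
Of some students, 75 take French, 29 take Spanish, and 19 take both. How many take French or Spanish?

|A union B| = |A| + |B| - |A intersect B| = 75 + 29 - 19.

Final answer: 85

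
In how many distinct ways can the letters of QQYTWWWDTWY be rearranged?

Letters (D:1, Q:2, T:2, W:4, Y:2). Total letters: 11.
Permutations = 11!/(4! x 2! x 2! x 2!).

Final answer: 207900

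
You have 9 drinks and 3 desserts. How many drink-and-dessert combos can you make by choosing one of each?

By the multiplication principle: 9 x 3.

Final answer: 27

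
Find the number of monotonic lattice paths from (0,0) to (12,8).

Each path has 12 right steps and 8 up steps in some order (20 steps total).
Choose which 8 of the 20 steps are up: C(20,8).

Final answer: C(20,8) = 125970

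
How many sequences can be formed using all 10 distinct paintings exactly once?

The number of ways to arrange 10 distinct objects is 10!.

Final answer: 10! = 3628800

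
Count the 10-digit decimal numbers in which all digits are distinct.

First digit: 9 (not 0). Second: 9 (not first). Third: 8, etc.
Total: 9 x 9 x 8 x 7 x 6 x 5 x 4 x 3 x 2 x 1.

Final answer: 3265920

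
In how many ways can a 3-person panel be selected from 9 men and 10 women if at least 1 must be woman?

Sum over valid woman counts:
C(10,1)C(9,2) = 360
C(10,2)C(9,1) = 405
C(10,3)C(9,0) = 120
Total: 360 + 405 + 120.

Final answer: 885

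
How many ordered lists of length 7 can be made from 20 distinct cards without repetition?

P(20,7) = 20!/(20-7)! = 20!/13!.

Final answer: P(20,7) = 390700800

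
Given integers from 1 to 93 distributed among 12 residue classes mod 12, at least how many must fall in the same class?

By pigeonhole with 93 objects and 12 categories: ceiling(93/12).

Final answer: 8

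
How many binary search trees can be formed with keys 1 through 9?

This is counted by the nth Catalan number C_n. Here n = 9.
C_n = C(2n,n)/(n+1), so C_{9} = C(18,9)/10 = 48620/10.

Final answer: C_{9} = 4862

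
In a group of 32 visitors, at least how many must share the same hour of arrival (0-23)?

There are 24 possible values for hour of arrival (0-23). With 32 visitors and 24 categories, by pigeonhole: ceiling(32/24).

Final answer: 2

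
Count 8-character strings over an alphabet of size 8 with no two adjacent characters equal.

First character: 8 choices. Each subsequent: 7 choices (must differ from the previous one).
Total: 8 x 7^7.

Final answer: 8 x 7^{7} = 6588344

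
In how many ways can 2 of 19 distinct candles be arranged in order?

P(19,2) = 19!/(19-2)! = 19!/17!.

Final answer: P(19,2) = 342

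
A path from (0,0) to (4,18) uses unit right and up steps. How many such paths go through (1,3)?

Paths (0,0)->(1,3): C(4,3) = 4.
Paths (1,3)->(4,18): C(18,15) = 816.
By multiplication principle: 4 x 816.

Final answer: 3264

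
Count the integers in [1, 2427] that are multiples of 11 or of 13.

Multiples of 11: 220. Multiples of 13: 186. Of both (lcm=143): 16.
By inclusion-exclusion: 220 + 186 - 16.

Final answer: 390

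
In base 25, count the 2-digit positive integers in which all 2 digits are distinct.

First digit: 24 (nonzero). Second: 24 (not first). Third: 23, etc.
Total: 24 x 24.

Final answer: 576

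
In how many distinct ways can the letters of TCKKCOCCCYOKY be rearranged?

Letters (C:5, K:3, O:2, T:1, Y:2). Total letters: 13.
Permutations = 13!/(5! x 3! x 2! x 2!).

Final answer: 2162160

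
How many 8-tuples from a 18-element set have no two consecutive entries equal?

First character: 18 choices. Each subsequent: 17 choices (must differ from the previous one).
Total: 18 x 17^7.

Final answer: 18 x 17^{7} = 7386096114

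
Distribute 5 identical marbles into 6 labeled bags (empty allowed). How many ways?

Stars and bars: C(n+k-1, k-1) = C(10,5).

Final answer: C(10,5) = 252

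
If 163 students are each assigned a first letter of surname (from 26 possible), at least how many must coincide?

There are 26 possible values for first letter of surname. With 163 students and 26 categories, by pigeonhole: ceiling(163/26).

Final answer: 7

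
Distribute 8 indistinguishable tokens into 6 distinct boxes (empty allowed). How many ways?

Stars and bars: C(n+k-1, k-1) = C(13,5).

Final answer: C(13,5) = 1287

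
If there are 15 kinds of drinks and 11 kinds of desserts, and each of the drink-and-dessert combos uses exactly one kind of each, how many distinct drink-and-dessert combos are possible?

By the multiplication principle: 15 x 11.

Final answer: 165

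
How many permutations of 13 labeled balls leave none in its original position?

Use the recurrence D(n) = (n-1)(D(n-1) + D(n-2)) with D(0)=1, D(1)=0.
D(2) = 1 x (0 + 1) = 1
D(3) = 2 x (1 + 0) = 2
D(4) = 3 x (2 + 1) = 9
D(5) = 4 x (9 + 2) = 44
D(6) = 5 x (44 + 9) = 265
D(7) = 6 x (265 + 44) = 1854
D(8) = 7 x (1854 + 265) = 14833
D(9) = 8 x (14833 + 1854) = 133496
D(10) = 9 x (133496 + 14833) = 1334961
D(11) = 10 x (1334961 + 133496) = 14684570
D(12) = 11 x (14684570 + 1334961) = 176214841
D(13) = 12 x (D(12) + D(11)) = 12 x (176214841 + 14684570)

Final answer: D(13) = 2290792932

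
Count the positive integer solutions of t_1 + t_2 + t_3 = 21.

Substitute t'_i = t_i - 1 (so t'_i >= 0). Then sum t'_i = 21 - 3 = 18.
Stars and bars: C(18+3-1, 3-1) = C(20,2).

Final answer: C(20,2) = 190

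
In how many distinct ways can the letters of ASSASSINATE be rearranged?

Letters (A:3, E:1, I:1, N:1, S:4, T:1). Total letters: 11.
Permutations = 11!/(4! x 3!).

Final answer: 277200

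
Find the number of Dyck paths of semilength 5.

Total monotonic paths to (5,5): C(10,5) = 252.
Paths that cross above y=x (reflection bijection): C(10,6) = 210.
Valid Dyck paths: 252 - 210.
(This is the Catalan number C_{5}.)

Final answer: C_{5} = 42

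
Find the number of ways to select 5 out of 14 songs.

C(14,5) = 14!/(5! x (14-5)!).

Final answer: C(14,5) = 2002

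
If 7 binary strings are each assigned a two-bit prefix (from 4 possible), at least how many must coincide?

There are 4 possible values for two-bit prefix. With 7 binary strings and 4 categories, by pigeonhole: ceiling(7/4).

Final answer: 2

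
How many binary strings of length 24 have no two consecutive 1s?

Classify by the final bit: ...0 gives a(n-1) strings, ...01 gives a(n-2) strings. Thus a(n) = a(n-1) + a(n-2) with a(1)=2, a(2)=3.
Building up term by term: a(1)=2, a(2)=3, a(3)=5, a(4)=8, a(5)=13, a(6)=21, a(7)=34, a(8)=55, a(9)=89, a(10)=144, a(11)=233, a(12)=377, a(13)=610, a(14)=987, a(15)=1597, a(16)=2584, a(17)=4181, a(18)=6765, a(19)=10946, a(20)=17711, a(21)=28657, a(22)=46368, a(23)=75025, a(24)=121393.

Final answer: 121393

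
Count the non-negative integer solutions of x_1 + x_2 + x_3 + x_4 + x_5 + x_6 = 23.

Stars and bars with 23 stars and 5 bars:
C(23+6-1, 6-1) = C(28,5).

Final answer: C(28,5) = 98280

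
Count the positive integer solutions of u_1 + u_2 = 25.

Substitute u'_i = u_i - 1 (so u'_i >= 0). Then sum u'_i = 25 - 2 = 23.
Stars and bars: C(23+2-1, 2-1) = C(24,1).

Final answer: C(24,1) = 24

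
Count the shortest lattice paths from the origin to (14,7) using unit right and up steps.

Each path has 14 right steps and 7 up steps in some order (21 steps total).
Choose which 7 of the 21 steps are up: C(21,7).

Final answer: C(21,7) = 116280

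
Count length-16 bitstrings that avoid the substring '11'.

A valid string ends in 0 (append to any length-(n-1) valid string) or in 01 (append to any length-(n-2) valid string), so a(n) = a(n-1) + a(n-2) with a(1)=2, a(2)=3.
Computing successive values: a(1)=2, a(2)=3, a(3)=5, a(4)=8, a(5)=13, a(6)=21, a(7)=34, a(8)=55, a(9)=89, a(10)=144, a(11)=233, a(12)=377, a(13)=610, a(14)=987, a(15)=1597, a(16)=2584.

Final answer: 2584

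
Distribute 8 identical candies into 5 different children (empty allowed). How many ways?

Stars and bars: C(n+k-1, k-1) = C(12,4).

Final answer: C(12,4) = 495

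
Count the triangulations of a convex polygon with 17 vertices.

This is a standard Catalan-number count: the answer is C_n. Here n = 17 - 2 = 15.
Using C_0 = 1 and C_(k+1) = C_k x 2(2k+1)/(k+2), build up term by term: C_1=1, C_2=2, C_3=5, C_4=14, C_5=42, C_6=132, C_7=429, C_8=1430, C_9=4862, C_10=16796, C_11=58786, C_12=208012, C_13=742900, C_14=2674440, C_15=9694845.

Final answer: C_{15} = 9694845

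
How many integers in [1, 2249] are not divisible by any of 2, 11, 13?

|div by 2|=1124, |div by 11|=204, |div by 13|=173.
|div by 2&11|=102, |div by 2&13|=86, |div by 11&13|=15, |div by all|=7.
By inclusion-exclusion, divisible by at least one: 1124+204+173-102-86-15+7 = 1305.
Not divisible by any: 2249 - 1305.

Final answer: 944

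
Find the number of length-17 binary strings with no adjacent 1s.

A valid string ends in 0 (append to any length-(n-1) valid string) or in 01 (append to any length-(n-2) valid string), so a(n) = a(n-1) + a(n-2) with a(1)=2, a(2)=3.
Building up term by term: a(1)=2, a(2)=3, a(3)=5, a(4)=8, a(5)=13, a(6)=21, a(7)=34, a(8)=55, a(9)=89, a(10)=144, a(11)=233, a(12)=377, a(13)=610, a(14)=987, a(15)=1597, a(16)=2584, a(17)=4181.

Final answer: 4181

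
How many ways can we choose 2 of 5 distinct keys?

C(5,2) = 5!/(2! x (5-2)!).

Final answer: C(5,2) = 10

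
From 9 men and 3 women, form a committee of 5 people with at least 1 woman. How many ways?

Sum over valid woman counts:
C(3,1)C(9,4) = 378
C(3,2)C(9,3) = 252
C(3,3)C(9,2) = 36
Total: 378 + 252 + 36.

Final answer: 666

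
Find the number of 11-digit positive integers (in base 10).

The leading digit cannot be 0 (9 options); the other 10 digits can be anything (10 options each).
Total: 9 x 10^10.

Final answer: 90000000000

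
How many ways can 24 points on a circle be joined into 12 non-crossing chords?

This is a standard Catalan-number count: the answer is C_n. Here n = 24/2 = 12.
C_n = (2n)!/(n!(n+1)!), so C_{12} = 24!/(12! x 13!) = C(24,12)/13 = 2704156/13.

Final answer: C_{12} = 208012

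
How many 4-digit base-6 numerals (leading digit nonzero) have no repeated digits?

The leading digit has 5 choices (anything but zero); the next has 5 (anything but the first), then 4, and so on, one fewer each time.
Total: 5 x 5 x 4 x 3.

Final answer: 300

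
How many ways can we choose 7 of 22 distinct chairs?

C(22,7) = 22!/(7! x (22-7)!).

Final answer: C(22,7) = 170544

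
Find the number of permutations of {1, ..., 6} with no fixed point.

D(n) = (n-1)(D(n-1) + D(n-2)), D(0)=1, D(1)=0.
Building up: D(2)=1, D(3)=2, D(4)=9, D(5)=44.
D(6) = 5 x (D(5) + D(4)) = 5 x (44 + 9).

Final answer: D(6) = 265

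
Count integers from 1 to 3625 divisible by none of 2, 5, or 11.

|div by 2|=1812, |div by 5|=725, |div by 11|=329.
|div by 2&5|=362, |div by 2&11|=164, |div by 5&11|=65, |div by all|=32.
By inclusion-exclusion, divisible by at least one: 1812+725+329-362-164-65+32 = 2307.
Not divisible by any: 3625 - 2307.

Final answer: 1318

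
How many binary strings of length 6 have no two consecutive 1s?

A valid string ends in 0 (append to any length-(n-1) valid string) or in 01 (append to any length-(n-2) valid string), so a(n) = a(n-1) + a(n-2) with a(1)=2, a(2)=3.
Iterating the recurrence: a(1)=2, a(2)=3, a(3)=5, a(4)=8, a(5)=13, a(6)=21.

Final answer: 21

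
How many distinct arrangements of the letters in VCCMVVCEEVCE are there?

Letters (C:4, E:3, M:1, V:4). Total letters: 12.
Permutations = 12!/(4! x 4! x 3!).

Final answer: 138600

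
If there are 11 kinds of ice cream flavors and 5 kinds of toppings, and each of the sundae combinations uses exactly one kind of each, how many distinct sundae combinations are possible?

By the multiplication principle: 11 x 5.

Final answer: 55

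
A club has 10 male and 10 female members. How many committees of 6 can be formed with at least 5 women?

Sum over valid woman counts:
C(10,5)C(10,1) = 2520
C(10,6)C(10,0) = 210
Total: 2520 + 210.

Final answer: 2730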